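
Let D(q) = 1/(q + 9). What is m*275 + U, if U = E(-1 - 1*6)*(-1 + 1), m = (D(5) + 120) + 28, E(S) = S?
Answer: 570075/14 ≈ 40720.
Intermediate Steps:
D(q) = 1/(9 + q)
m = 2073/14 (m = (1/(9 + 5) + 120) + 28 = (1/14 + 120) + 28 = 1681/14 + 28 = 2073/14 ≈ 148.07)
U = 0 (U = (-1 - 1*6)*(-1 + 1) = (-1 - 6)*0 = -7*0 = 0)
m*275 + U = (2073/14)*275 + 0 = 570075/14 + 0 = 570075/14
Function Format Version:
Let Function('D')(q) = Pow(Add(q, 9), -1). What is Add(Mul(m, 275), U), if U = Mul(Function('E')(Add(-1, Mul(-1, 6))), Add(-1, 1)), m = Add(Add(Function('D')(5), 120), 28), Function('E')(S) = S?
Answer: Rational(570075, 14) ≈ 40720.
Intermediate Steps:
Function('D')(q) = Pow(Add(9, q), -1)
m = Rational(2073, 14) (m = Add(Add(Pow(Add(9, 5), -1), 120), 28) = Add(Add(Pow(14, -1), 120), 28) = Add(Add(Rational(1, 14), 120), 28) = Add(Rational(1681, 14), 28) = Rational(2073, 14) ≈ 148.07)
U = 0 (U = Mul(Add(-1, Mul(-1, 6)), Add(-1, 1)) = Mul(Add(-1, -6), 0) = Mul(-7, 0) = 0)
Add(Mul(m, 275), U) = Add(Mul(Rational(2073, 14), 275), 0) = Add(Rational(570075, 14), 0) = Rational(570075, 14)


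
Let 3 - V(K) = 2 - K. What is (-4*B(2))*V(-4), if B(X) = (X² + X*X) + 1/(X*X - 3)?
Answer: 108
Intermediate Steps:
V(K) = 1 + K (V(K) = 3 - (2 - K) = 3 + (-2 + K) = 1 + K)
B(X) = 1/(-3 + X²) + 2*X² (B(X) = (X² + X²) + 1/(X² - 3) = 2*X² + 1/(-3 + X²) = 1/(-3 + X²) + 2*X²)
(-4*B(2))*V(-4) = (-4*(1 - 6*2² + 2*2⁴)/(-3 + 2²))*(1 - 4) = -4*(1 - 6*4 + 2*16)/(-3 + 4)*(-3) = -4*(1 - 24 + 32)/1*(-3) = -4*9*(-3) = -36*(-3) = 108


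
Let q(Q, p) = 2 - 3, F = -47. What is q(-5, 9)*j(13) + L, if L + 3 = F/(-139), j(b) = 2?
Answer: -648/139 ≈ -4.6619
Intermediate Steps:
q(Q, p) = -1
L = -370/139 (L = -3 - 47/(-139) = -3 - 47*(-1/139) = -3 + 47/139 = -370/139 ≈ -2.6619)
q(-5, 9)*j(13) + L = -1*2 - 370/139 = -2 - 370/139 = -648/139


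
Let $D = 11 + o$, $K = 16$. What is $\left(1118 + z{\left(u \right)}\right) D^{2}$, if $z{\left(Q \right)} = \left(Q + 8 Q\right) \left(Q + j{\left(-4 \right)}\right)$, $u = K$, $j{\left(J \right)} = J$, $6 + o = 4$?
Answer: $230526$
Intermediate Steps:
$o = -2$ ($o = -6 + 4 = -2$)
$D = 9$ ($D = 11 - 2 = 9$)
$u = 16$
$z{\left(Q \right)} = 9 Q \left(-4 + Q\right)$ ($z{\left(Q \right)} = \left(Q + 8 Q\right) \left(Q - 4\right) = 9 Q \left(-4 + Q\right)$)
$\left(1118 + z{\left(u \right)}\right) D^{2} = \left(1118 + 9 \cdot 16 \left(-4 + 16\right)\right) 9^{2} = \left(1118 + 9 \cdot 16 \cdot 12\right) 81 = \left(1118 + 1728\right) 81 = 2846 \cdot 81 = 230526$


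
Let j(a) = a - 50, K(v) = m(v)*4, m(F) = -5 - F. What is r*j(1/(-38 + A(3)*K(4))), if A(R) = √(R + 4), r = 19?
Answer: -3622939/3814 - 171*√7/1907 ≈ -950.14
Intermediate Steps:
A(R) = √(4 + R)
K(v) = -20 - 4*v (K(v) = (-5 - v)*4 = -20 - 4*v)
j(a) = -50 + a
r*j(1/(-38 + A(3)*K(4))) = 19*(-50 + 1/(-38 + √(4 + 3)*(-20 - 4*4))) = 19*(-50 + 1/(-38 + √7*(-20 - 16))) = 19*(-50 + 1/(-38 + √7*(-36))) = 19*(-50 + 1/(-38 - 36*√7)) = -950 + 19/(-38 - 36*√7)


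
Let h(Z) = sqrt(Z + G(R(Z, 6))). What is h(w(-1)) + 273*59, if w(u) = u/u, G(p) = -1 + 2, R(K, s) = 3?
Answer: 16107 + sqrt(2) ≈ 16108.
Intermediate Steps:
G(p) = 1
w(u) = 1
h(Z) = sqrt(1 + Z) (h(Z) = sqrt(Z + 1) = sqrt(1 + Z))
h(w(-1)) + 273*59 = sqrt(1 + 1) + 273*59 = sqrt(2) + 16107 = 16107 + sqrt(2)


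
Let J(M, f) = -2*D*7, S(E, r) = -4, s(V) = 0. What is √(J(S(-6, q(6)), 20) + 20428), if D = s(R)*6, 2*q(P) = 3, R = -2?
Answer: 2*√5107 ≈ 142.93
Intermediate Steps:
q(P) = 3/2 (q(P) = (½)*3 = 3/2)
D = 0 (D = 0*6 = 0)
J(M, f) = 0 (J(M, f) = -2*0*7 = 0*7 = 0)
√(J(S(-6, q(6)), 20) + 20428) = √(0 + 20428) = √20428 = 2*√5107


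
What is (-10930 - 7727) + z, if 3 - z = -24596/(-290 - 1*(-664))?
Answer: -316000/17 ≈ -18588.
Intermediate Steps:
z = 1169/17 (z = 3 - (-24596)/(-290 - 1*(-664)) = 3 - (-24596)/(-290 + 664) = 3 - (-24596)/374 = 3 - 1*(-1118/17) = 3 + 1118/17 = 1169/17 ≈ 68.765)
(-10930 - 7727) + z = (-10930 - 7727) + 1169/17 = -18657 + 1169/17 = -316000/17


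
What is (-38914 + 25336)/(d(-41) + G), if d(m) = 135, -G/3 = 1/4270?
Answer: -19326020/192149 ≈ -100.58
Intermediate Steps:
G = -3/4270 ≈ -0.00070258
(-38914 + 25336)/(d(-41) + G) = (-38914 + 25336)/(135 - 3/4270) = -13578/576447/4270 = -13578*4270/576447 = -19326020/192149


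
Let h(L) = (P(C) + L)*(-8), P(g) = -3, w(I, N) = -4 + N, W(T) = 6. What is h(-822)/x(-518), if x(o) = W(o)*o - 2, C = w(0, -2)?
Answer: -660/311 ≈ -2.1222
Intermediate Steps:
C = -6 (C = -4 - 2 = -6)
x(o) = -2 + 6*o (x(o) = 6*o - 2 = -2 + 6*o)
h(L) = 24 - 8*L (h(L) = (-3 + L)*(-8) = 24 - 8*L)
h(-822)/x(-518) = (24 - 8*(-822))/(-2 + 6*(-518)) = (24 + 6576)/(-2 - 3108) = 6600/(-3110) = 6600*(-1/3110) = -660/311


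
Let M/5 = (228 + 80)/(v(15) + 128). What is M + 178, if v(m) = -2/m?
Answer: 26036/137 ≈ 190.04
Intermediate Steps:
M = 1650/137 (M = 5*((228 + 80)/(-2/15 + 128)) = 5*(308/(-2*1/15 + 128)) = 5*(308/(-2/15 + 128)) = 5*(308/(1918/15)) = 5*(308*(15/1918)) = 5*(330/137) = 1650/137 ≈ 12.044)
M + 178 = 1650/137 + 178 = 26036/137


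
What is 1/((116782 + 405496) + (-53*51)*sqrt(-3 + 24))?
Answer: 522278/272620878895 + 2703*sqrt(21)/272620878895 ≈ 1.9612e-6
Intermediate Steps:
1/((116782 + 405496) + (-53*51)*sqrt(-3 + 24)) = 1/(522278 - 2703*sqrt(21))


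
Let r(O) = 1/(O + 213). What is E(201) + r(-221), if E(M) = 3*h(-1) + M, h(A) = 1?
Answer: 1631/8 ≈ 203.88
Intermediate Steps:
r(O) = 1/(213 + O)
E(M) = 3 + M (E(M) = 3*1 + M = 3 + M)
E(201) + r(-221) = (3 + 201) + 1/(213 - 221) = 204 + 1/(-8) = 204 - 1/8 = 1631/8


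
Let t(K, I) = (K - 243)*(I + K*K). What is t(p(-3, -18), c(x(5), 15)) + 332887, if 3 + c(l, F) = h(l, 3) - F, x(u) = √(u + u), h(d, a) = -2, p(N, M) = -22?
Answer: 209927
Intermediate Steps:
x(u) = √2*√u (x(u) = √(2*u) = √2*√u)
c(l, F) = -5 - F (c(l, F) = -3 + (-2 - F) = -5 - F)
t(K, I) = (-243 + K)*(I + K²)
t(p(-3, -18), c(x(5), 15)) + 332887 = ((-22)³ - 243*(-5 - 1*15) - 243*(-22)² + (-5 - 1*15)*(-22)) + 332887 = (-10648 - 243*(-5 - 15) - 243*484 + (-5 - 15)*(-22)) + 332887 = (-10648 - 243*(-20) - 117612 - 20*(-22)) + 332887 = (-10648 + 4860 - 117612 + 440) + 332887 = -122960 + 332887 = 209927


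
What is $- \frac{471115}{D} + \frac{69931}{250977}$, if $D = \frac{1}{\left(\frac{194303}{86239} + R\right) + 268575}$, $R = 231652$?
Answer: $- \frac{5100745477618140391871}{21644005503} \approx -2.3567 \cdot 10^{11}$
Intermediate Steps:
$D = \frac{86239}{43139270556}$ ($D = \frac{1}{\left(\frac{194303}{86239} + 231652\right) + 268575} = \frac{1}{\frac{19977631131}{86239} + 268575} = \frac{1}{\frac{43139270556}{86239}} = \frac{86239}{43139270556} \approx 1.9991 \cdot 10^{-6}$)
$- \frac{471115}{D} + \frac{69931}{250977} = - \frac{471115}{\frac{86239}{43139270556}} + \frac{69931}{250977} = \left(-471115\right) \frac{43139270556}{86239} + 69931 \cdot \frac{1}{250977} = - \frac{20323557447989940}{86239} + \frac{69931}{250977} = - \frac{5100745477618140391871}{21644005503}$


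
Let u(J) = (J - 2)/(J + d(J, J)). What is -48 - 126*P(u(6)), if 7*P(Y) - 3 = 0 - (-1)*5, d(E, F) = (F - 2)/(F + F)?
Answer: -192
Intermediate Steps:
d(E, F) = (-2 + F)/(2*F) (d(E, F) = (-2 + F)/((2*F)) = (-2 + F)*(1/(2*F)) = (-2 + F)/(2*F))
u(J) = (-2 + J)/(J + (-2 + J)/(2*J)) (u(J) = (J - 2)/(J + (-2 + J)/(2*J)) = (-2 + J)/(J + (-2 + J)/(2*J)))
P(Y) = 8/7 (P(Y) = 3/7 + (0 - (-1)*5)/7 = 3/7 + (0 - 1*(-5))/7 = 3/7 + (0 + 5)/7 = 3/7 + (⅐)*5 = 3/7 + 5/7 = 8/7)
-48 - 126*P(u(6)) = -48 - 126*8/7 = -48 - 144 = -192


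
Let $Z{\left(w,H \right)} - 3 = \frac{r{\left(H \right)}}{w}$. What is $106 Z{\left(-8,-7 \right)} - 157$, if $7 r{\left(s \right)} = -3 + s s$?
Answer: $\frac{1035}{14} \approx 73.929$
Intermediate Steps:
$r{\left(s \right)} = - \frac{3}{7} + \frac{s^{2}}{7}$ ($r{\left(s \right)} = \frac{-3 + s s}{7} = \frac{-3 + s^{2}}{7} = - \frac{3}{7} + \frac{s^{2}}{7}$)
$Z{\left(w,H \right)} = 3 + \frac{- \frac{3}{7} + \frac{H^{2}}{7}}{w}$
$106 Z{\left(-8,-7 \right)} - 157 = 106 \frac{-3 + \left(-7\right)^{2} + 21 \left(-8\right)}{7 \left(-8\right)} - 157 = 106 \cdot \frac{1}{7} \left(- \frac{1}{8}\right) \left(-3 + 49 - 168\right) - 157 = 106 \cdot \frac{1}{7} \left(- \frac{1}{8}\right) \left(-122\right) - 157 = 106 \cdot \frac{61}{28} - 157 = \frac{3233}{14} - 157 = \frac{1035}{14}$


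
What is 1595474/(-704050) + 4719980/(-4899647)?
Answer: -5570180658339/1724798235175 ≈ -3.2295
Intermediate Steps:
1595474/(-704050) + 4719980/(-4899647) = 1595474*(-1/704050) + 4719980*(-1/4899647) = -797737/352025 - 4719980/4899647 = -5570180658339/1724798235175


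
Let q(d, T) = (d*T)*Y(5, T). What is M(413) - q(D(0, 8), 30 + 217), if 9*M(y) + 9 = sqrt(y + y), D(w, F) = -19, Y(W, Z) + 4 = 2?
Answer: -9387 + sqrt(826)/9 ≈ -9383.8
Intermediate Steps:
Y(W, Z) = -2 (Y(W, Z) = -4 + 2 = -2)
M(y) = -1 + sqrt(2)*sqrt(y)/9 (M(y) = -1 + sqrt(y + y)/9 = -1 + sqrt(2*y)/9 = -1 + (sqrt(2)*sqrt(y))/9 = -1 + sqrt(2)*sqrt(y)/9)
q(d, T) = -2*T*d (q(d, T) = (d*T)*(-2) = (T*d)*(-2) = -2*T*d)
M(413) - q(D(0, 8), 30 + 217) = (-1 + sqrt(2)*sqrt(413)/9) - (-2)*(30 + 217)*(-19) = (-1 + sqrt(826)/9) - (-2)*247*(-19) = (-1 + sqrt(826)/9) - 1*9386 = (-1 + sqrt(826)/9) - 9386 = -9387 + sqrt(826)/9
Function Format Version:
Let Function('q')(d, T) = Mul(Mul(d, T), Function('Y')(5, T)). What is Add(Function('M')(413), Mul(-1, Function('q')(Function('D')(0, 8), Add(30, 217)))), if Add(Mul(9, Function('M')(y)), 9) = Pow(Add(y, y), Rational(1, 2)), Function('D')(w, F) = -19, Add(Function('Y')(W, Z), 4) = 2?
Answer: Add(-9387, Mul(Rational(1, 9), Pow(826, Rational(1, 2)))) ≈ -9383.8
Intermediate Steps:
Function('Y')(W, Z) = -2 (Function('Y')(W, Z) = Add(-4, 2) = -2)
Function('M')(y) = Add(-1, Mul(Rational(1, 9), Pow(2, Rational(1, 2)), Pow(y, Rational(1, 2)))) (Function('M')(y) = Add(-1, Mul(Rational(1, 9), Pow(Add(y, y), Rational(1, 2)))) = Add(-1, Mul(Rational(1, 9), Pow(Mul(2, y), Rational(1, 2)))) = Add(-1, Mul(Rational(1, 9), Mul(Pow(2, Rational(1, 2)), Pow(y, Rational(1, 2))))) = Add(-1, Mul(Rational(1, 9), Pow(2, Rational(1, 2)), Pow(y, Rational(1, 2)))))
Function('q')(d, T) = Mul(-2, T, d) (Function('q')(d, T) = Mul(Mul(d, T), -2) = Mul(Mul(T, d), -2) = Mul(-2, T, d))
Add(Function('M')(413), Mul(-1, Function('q')(Function('D')(0, 8), Add(30, 217)))) = Add(Add(-1, Mul(Rational(1, 9), Pow(2, Rational(1, 2)), Pow(413, Rational(1, 2)))), Mul(-1, Mul(-2, Add(30, 217), -19))) = Add(Add(-1, Mul(Rational(1, 9), Pow(826, Rational(1, 2)))), Mul(-1, Mul(-2, 247, -19))) = Add(Add(-1, Mul(Rational(1, 9), Pow(826, Rational(1, 2)))), Mul(-1, 9386)) = Add(Add(-1, Mul(Rational(1, 9), Pow(826, Rational(1, 2)))), -9386) = Add(-9387, Mul(Rational(1, 9), Pow(826, Rational(1, 2))))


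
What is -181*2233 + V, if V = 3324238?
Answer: 2920065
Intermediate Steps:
-181*2233 + V = -181*2233 + 3324238 = -404173 + 3324238 = 2920065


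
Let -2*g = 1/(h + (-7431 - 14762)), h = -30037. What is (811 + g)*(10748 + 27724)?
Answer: 271602897566/8705 ≈ 3.1201e+7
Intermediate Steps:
g = 1/104460 (g = -1/(2*(-30037 + (-7431 - 14762))) = -1/(2*(-30037 - 22193)) = -½/(-52230) = -½*(-1/52230) = 1/104460 ≈ 9.5730e-6)
(811 + g)*(10748 + 27724) = (811 + 1/104460)*(10748 + 27724) = (84717061/104460)*38472 = 271602897566/8705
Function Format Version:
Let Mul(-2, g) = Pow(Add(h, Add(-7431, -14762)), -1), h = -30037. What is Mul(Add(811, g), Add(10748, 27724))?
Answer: Rational(271602897566, 8705) ≈ 3.1201e+7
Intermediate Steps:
g = Rational(1, 104460) (g = Mul(Rational(-1, 2), Pow(Add(-30037, Add(-7431, -14762)), -1)) = Mul(Rational(-1, 2), Pow(Add(-30037, -22193), -1)) = Mul(Rational(-1, 2), Pow(-52230, -1)) = Mul(Rational(-1, 2), Rational(-1, 52230)) = Rational(1, 104460) ≈ 9.5730e-6)
Mul(Add(811, g), Add(10748, 27724)) = Mul(Add(811, Rational(1, 104460)), Add(10748, 27724)) = Mul(Rational(84717061, 104460), 38472) = Rational(271602897566, 8705)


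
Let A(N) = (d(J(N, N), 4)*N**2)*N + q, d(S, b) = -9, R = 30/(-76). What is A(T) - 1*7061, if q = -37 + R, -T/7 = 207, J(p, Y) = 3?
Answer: 1040473802619/38 ≈ 2.7381e+10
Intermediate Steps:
R = -15/38 (R = 30*(-1/76) = -15/38 ≈ -0.39474)
T = -1449 (T = -7*207 = -1449)
q = -1421/38 (q = -37 - 15/38 = -1421/38 ≈ -37.395)
A(N) = -1421/38 - 9*N**3 (A(N) = (-9*N**2)*N - 1421/38 = -9*N**3 - 1421/38 = -1421/38 - 9*N**3)
A(T) - 1*7061 = (-1421/38 - 9*(-1449)**3) - 1*7061 = (-1421/38 - 9*(-3042321849)) - 7061 = (-1421/38 + 27380896641) - 7061 = 1040474070937/38 - 7061 = 1040473802619/38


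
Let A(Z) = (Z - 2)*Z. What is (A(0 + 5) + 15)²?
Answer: 900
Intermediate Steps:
A(Z) = Z*(-2 + Z) (A(Z) = (-2 + Z)*Z = Z*(-2 + Z))
(A(0 + 5) + 15)² = ((0 + 5)*(-2 + (0 + 5)) + 15)² = (5*(-2 + 5) + 15)² = (5*3 + 15)² = (15 + 15)² = 30² = 900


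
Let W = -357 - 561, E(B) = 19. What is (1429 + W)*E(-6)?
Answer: 9709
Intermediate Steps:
W = -918
(1429 + W)*E(-6) = (1429 - 918)*19 = 511*19 = 9709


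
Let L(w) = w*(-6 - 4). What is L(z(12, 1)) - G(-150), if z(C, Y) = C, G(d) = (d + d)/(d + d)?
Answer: -121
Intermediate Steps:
G(d) = 1 (G(d) = (2*d)/((2*d)) = (2*d)*(1/(2*d)) = 1)
L(w) = -10*w (L(w) = w*(-10) = -10*w)
L(z(12, 1)) - G(-150) = -10*12 - 1*1 = -120 - 1 = -121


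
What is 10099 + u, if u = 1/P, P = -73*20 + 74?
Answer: 13997213/1386 ≈ 10099.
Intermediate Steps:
P = -1386 (P = -1460 + 74 = -1386)
u = -1/1386 (u = 1/(-1386) = -1/1386 ≈ -0.00072150)
10099 + u = 10099 - 1/1386 = 13997213/1386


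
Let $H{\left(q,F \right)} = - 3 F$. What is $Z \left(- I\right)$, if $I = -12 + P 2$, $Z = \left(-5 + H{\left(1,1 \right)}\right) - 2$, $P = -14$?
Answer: $-400$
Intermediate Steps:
$Z = -10$ ($Z = \left(-5 - 3\right) - 2 = -8 - 2 = -10$)
$I = -40$ ($I = -12 - 28 = -40$)
$Z \left(- I\right) = - 10 \left(\left(-1\right) \left(-40\right)\right) = \left(-10\right) 40 = -400$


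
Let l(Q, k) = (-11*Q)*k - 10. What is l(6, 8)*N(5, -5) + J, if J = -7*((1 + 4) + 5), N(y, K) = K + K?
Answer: 5310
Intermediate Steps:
N(y, K) = 2*K
l(Q, k) = -10 - 11*Q*k (l(Q, k) = -11*Q*k - 10 = -10 - 11*Q*k)
J = -70 (J = -7*(5 + 5) = -7*10 = -70)
l(6, 8)*N(5, -5) + J = (-10 - 11*6*8)*(2*(-5)) - 70 = (-10 - 528)*(-10) - 70 = -538*(-10) - 70 = 5380 - 70 = 5310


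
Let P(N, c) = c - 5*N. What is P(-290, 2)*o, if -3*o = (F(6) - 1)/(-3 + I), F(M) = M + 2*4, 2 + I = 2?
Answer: 6292/3 ≈ 2097.3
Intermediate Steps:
I = 0 (I = -2 + 2 = 0)
F(M) = 8 + M (F(M) = M + 8 = 8 + M)
o = 13/9 (o = -((8 + 6) - 1)/(3*(-3 + 0)) = -(14 - 1)/(3*(-3)) = -13*(-1)/(3*3) = -⅓*(-13/3) = 13/9 ≈ 1.4444)
P(-290, 2)*o = (2 - 5*(-290))*(13/9) = (2 + 1450)*(13/9) = 1452*(13/9) = 6292/3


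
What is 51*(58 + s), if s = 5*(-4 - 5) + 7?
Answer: 1020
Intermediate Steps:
s = -38 (s = 5*(-9) + 7 = -45 + 7 = -38)
51*(58 + s) = 51*(58 - 38) = 51*20 = 1020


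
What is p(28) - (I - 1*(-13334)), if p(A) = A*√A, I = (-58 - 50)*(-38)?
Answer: -17438 + 56*√7 ≈ -17290.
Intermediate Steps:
I = 4104 (I = -108*(-38) = 4104)
p(A) = A^(3/2)
p(28) - (I - 1*(-13334)) = 28^(3/2) - (4104 - 1*(-13334)) = 56*√7 - (4104 + 13334) = 56*√7 - 1*17438 = 56*√7 - 17438 = -17438 + 56*√7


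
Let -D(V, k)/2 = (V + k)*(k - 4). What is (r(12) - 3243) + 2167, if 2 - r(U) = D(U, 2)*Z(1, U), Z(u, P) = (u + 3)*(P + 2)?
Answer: -4210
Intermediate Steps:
D(V, k) = -2*(-4 + k)*(V + k) (D(V, k) = -2*(V + k)*(k - 4) = -2*(V + k)*(-4 + k) = -2*(-4 + k)*(V + k))
Z(u, P) = (2 + P)*(3 + u) (Z(u, P) = (3 + u)*(2 + P) = (2 + P)*(3 + u))
r(U) = 2 - (8 + 4*U)² (r(U) = 2 - (-2*2² + 8*U + 8*2 - 2*U*2)*(6 + 2*1 + 3*U + U*1) = 2 - (-2*4 + 8*U + 16 - 4*U)*(6 + 2 + 3*U + U) = 2 - (-8 + 8*U + 16 - 4*U)*(8 + 4*U) = 2 - (8 + 4*U)*(8 + 4*U) = 2 - (8 + 4*U)²)
(r(12) - 3243) + 2167 = ((2 - 16*(2 + 12)²) - 3243) + 2167 = ((2 - 16*14²) - 3243) + 2167 = ((2 - 16*196) - 3243) + 2167 = ((2 - 3136) - 3243) + 2167 = (-3134 - 3243) + 2167 = -6377 + 2167 = -4210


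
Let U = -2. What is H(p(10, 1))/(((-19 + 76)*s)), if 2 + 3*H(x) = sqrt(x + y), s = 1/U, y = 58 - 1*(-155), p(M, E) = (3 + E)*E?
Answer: 4/171 - 2*sqrt(217)/171 ≈ -0.14890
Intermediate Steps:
p(M, E) = E*(3 + E)
y = 213 (y = 58 + 155 = 213)
s = -1/2 (s = 1/(-2) = -1/2 ≈ -0.50000)
H(x) = -2/3 + sqrt(213 + x)/3 (H(x) = -2/3 + sqrt(x + 213)/3 = -2/3 + sqrt(213 + x)/3)
H(p(10, 1))/(((-19 + 76)*s)) = (-2/3 + sqrt(213 + 1*(3 + 1))/3)/(((-19 + 76)*(-1/2))) = (-2/3 + sqrt(213 + 1*4)/3)/((57*(-1/2))) = (-2/3 + sqrt(213 + 4)/3)/(-57/2) = (-2/3 + sqrt(217)/3)*(-2/57) = 4/171 - 2*sqrt(217)/171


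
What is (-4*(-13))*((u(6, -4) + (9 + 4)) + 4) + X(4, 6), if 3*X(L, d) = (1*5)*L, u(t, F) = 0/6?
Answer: 2672/3 ≈ 890.67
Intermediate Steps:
u(t, F) = 0 (u(t, F) = 0*(⅙) = 0)
X(L, d) = 5*L/3 (X(L, d) = ((1*5)*L)/3 = (5*L)/3 = 5*L/3)
(-4*(-13))*((u(6, -4) + (9 + 4)) + 4) + X(4, 6) = (-4*(-13))*((0 + (9 + 4)) + 4) + (5/3)*4 = 52*((0 + 13) + 4) + 20/3 = 52*(13 + 4) + 20/3 = 52*17 + 20/3 = 884 + 20/3 = 2672/3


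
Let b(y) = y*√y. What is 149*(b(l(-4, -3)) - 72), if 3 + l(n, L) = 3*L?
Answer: -10728 - 3576*I*√3 ≈ -10728.0 - 6193.8*I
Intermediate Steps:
l(n, L) = -3 + 3*L
b(y) = y^(3/2)
149*(b(l(-4, -3)) - 72) = 149*((-3 + 3*(-3))^(3/2) - 72) = 149*((-3 - 9)^(3/2) - 72) = 149*((-12)^(3/2) - 72) = 149*(-24*I*√3 - 72) = 149*(-72 - 24*I*√3) = -10728 - 3576*I*√3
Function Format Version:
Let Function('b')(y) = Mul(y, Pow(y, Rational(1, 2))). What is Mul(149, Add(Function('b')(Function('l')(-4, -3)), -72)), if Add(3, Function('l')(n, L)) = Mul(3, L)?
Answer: Add(-10728, Mul(-3576, I, Pow(3, Rational(1, 2)))) ≈ Add(-10728., Mul(-6193.8, I))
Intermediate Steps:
Function('l')(n, L) = Add(-3, Mul(3, L))
Function('b')(y) = Pow(y, Rational(3, 2))
Mul(149, Add(Function('b')(Function('l')(-4, -3)), -72)) = Mul(149, Add(Pow(Add(-3, Mul(3, -3)), Rational(3, 2)), -72)) = Mul(149, Add(Pow(Add(-3, -9), Rational(3, 2)), -72)) = Mul(149, Add(Pow(-12, Rational(3, 2)), -72)) = Mul(149, Add(Mul(-24, I, Pow(3, Rational(1, 2))), -72)) = Mul(149, Add(-72, Mul(-24, I, Pow(3, Rational(1, 2))))) = Add(-10728, Mul(-3576, I, Pow(3, Rational(1, 2))))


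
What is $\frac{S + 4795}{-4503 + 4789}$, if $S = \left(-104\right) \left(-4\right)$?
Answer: $\frac{5211}{286} \approx 18.22$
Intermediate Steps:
$S = 416$
$\frac{S + 4795}{-4503 + 4789} = \frac{416 + 4795}{-4503 + 4789} = \frac{5211}{286}$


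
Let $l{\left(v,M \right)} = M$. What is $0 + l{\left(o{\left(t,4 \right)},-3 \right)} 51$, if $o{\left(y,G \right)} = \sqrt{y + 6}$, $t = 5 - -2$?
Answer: $-153$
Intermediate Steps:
$t = 7$ ($t = 5 + 2 = 7$)
$o{\left(y,G \right)} = \sqrt{6 + y}$
$0 + l{\left(o{\left(t,4 \right)},-3 \right)} 51 = 0 - 153 = -153$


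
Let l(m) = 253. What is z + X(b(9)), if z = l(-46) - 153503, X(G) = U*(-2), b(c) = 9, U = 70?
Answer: -153390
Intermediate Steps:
X(G) = -140 (X(G) = 70*(-2) = -140)
z = -153250 (z = 253 - 153503 = -153250)
z + X(b(9)) = -153250 - 140 = -153390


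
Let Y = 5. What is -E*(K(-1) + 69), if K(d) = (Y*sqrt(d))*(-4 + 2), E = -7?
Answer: 483 - 70*I ≈ 483.0 - 70.0*I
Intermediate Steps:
K(d) = -10*sqrt(d) (K(d) = (5*sqrt(d))*(-4 + 2) = (5*sqrt(d))*(-2) = -10*sqrt(d))
-E*(K(-1) + 69) = -(-7)*(-10*I + 69) = -(-7)*(69 - 10*I) = -(-483 + 70*I) = 483 - 70*I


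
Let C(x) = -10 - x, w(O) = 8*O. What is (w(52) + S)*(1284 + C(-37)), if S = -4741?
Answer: -5670075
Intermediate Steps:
(w(52) + S)*(1284 + C(-37)) = (8*52 - 4741)*(1284 + (-10 - 1*(-37))) = (416 - 4741)*(1284 + (-10 + 37)) = -4325*(1284 + 27) = -4325*1311 = -5670075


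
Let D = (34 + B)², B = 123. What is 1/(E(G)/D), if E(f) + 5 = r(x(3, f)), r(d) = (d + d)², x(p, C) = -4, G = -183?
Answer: 24649/59 ≈ 417.78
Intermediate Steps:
D = 24649 (D = (34 + 123)² = 157² = 24649)
r(d) = 4*d² (r(d) = (2*d)² = 4*d²)
E(f) = 59 (E(f) = -5 + 4*(-4)² = -5 + 4*16 = -5 + 64 = 59)
1/(E(G)/D) = 1/(59/24649) = 24649/59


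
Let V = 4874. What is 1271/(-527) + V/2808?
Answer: -16135/23868 ≈ -0.67601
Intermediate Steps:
1271/(-527) + V/2808 = 1271/(-527) + 4874/2808 = 1271*(-1/527) + 4874*(1/2808) = -41/17 + 2437/1404 = -16135/23868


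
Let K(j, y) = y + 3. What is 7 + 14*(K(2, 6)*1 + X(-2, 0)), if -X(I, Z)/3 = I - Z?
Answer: 217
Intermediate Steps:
K(j, y) = 3 + y
X(I, Z) = -3*I + 3*Z (X(I, Z) = -3*(I - Z) = -3*I + 3*Z)
7 + 14*(K(2, 6)*1 + X(-2, 0)) = 7 + 14*((3 + 6)*1 + (-3*(-2) + 3*0)) = 7 + 14*(9*1 + (6 + 0)) = 7 + 14*(9 + 6) = 7 + 14*15 = 7 + 210 = 217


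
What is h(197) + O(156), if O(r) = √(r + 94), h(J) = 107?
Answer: 107 + 5*√10 ≈ 122.81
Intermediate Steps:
O(r) = √(94 + r)
h(197) + O(156) = 107 + √(94 + 156) = 107 + √250 = 107 + 5*√10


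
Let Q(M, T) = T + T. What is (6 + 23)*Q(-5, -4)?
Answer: -232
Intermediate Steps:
Q(M, T) = 2*T
(6 + 23)*Q(-5, -4) = (6 + 23)*(2*(-4)) = 29*(-8) = -232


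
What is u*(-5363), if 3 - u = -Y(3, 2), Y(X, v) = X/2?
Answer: -48267/2 ≈ -24134.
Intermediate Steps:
Y(X, v) = X/2 (Y(X, v) = X*(1/2) = X/2)
u = 9/2 (u = 3 - (-1)*(1/2)*3 = 3 - (-1)*3/2 = 3 - 1*(-3/2) = 3 + 3/2 = 9/2 ≈ 4.5000)
u*(-5363) = (9/2)*(-5363) = -48267/2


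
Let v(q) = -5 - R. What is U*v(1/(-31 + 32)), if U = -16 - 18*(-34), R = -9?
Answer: 2384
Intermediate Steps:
U = 596 (U = -16 + 612 = 596)
v(q) = 4 (v(q) = -5 - 1*(-9) = -5 + 9 = 4)
U*v(1/(-31 + 32)) = 596*4 = 2384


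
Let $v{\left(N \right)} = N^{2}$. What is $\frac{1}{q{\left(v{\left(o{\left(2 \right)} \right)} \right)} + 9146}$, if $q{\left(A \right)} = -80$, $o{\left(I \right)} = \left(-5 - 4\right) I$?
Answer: $\frac{1}{9066} \approx 0.0001103$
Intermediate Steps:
$o{\left(I \right)} = - 9 I$
$\frac{1}{q{\left(v{\left(o{\left(2 \right)} \right)} \right)} + 9146} = \frac{1}{-80 + 9146} = \frac{1}{9066}$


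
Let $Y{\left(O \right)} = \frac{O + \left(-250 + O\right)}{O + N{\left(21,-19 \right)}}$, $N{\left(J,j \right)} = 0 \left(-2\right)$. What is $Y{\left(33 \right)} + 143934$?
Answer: $\frac{4749638}{33} \approx 1.4393 \cdot 10^{5}$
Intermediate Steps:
$N{\left(J,j \right)} = 0$
$Y{\left(O \right)} = \frac{-250 + 2 O}{O}$ ($Y{\left(O \right)} = \frac{O + \left(-250 + O\right)}{O + 0} = \frac{-250 + 2 O}{O}$)
$Y{\left(33 \right)} + 143934 = \left(2 - \frac{250}{33}\right) + 143934 = - \frac{184}{33} + 143934 = \frac{4749638}{33}$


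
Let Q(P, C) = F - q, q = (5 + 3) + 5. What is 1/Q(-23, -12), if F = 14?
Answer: 1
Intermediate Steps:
q = 13 (q = 8 + 5 = 13)
Q(P, C) = 1 (Q(P, C) = 14 - 1*13 = 14 - 13 = 1)
1/Q(-23, -12) = 1/1 = 1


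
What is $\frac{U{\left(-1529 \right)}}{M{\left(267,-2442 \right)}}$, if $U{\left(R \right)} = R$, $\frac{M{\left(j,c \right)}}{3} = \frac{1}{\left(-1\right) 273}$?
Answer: $139139$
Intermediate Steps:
$M{\left(j,c \right)} = - \frac{1}{91}$ ($M{\left(j,c \right)} = \frac{3}{\left(-1\right) 273} = \frac{3}{-273} = 3 \left(- \frac{1}{273}\right) = - \frac{1}{91}$)
$\frac{U{\left(-1529 \right)}}{M{\left(267,-2442 \right)}} = - \frac{1529}{- \frac{1}{91}} = \left(-1529\right) \left(-91\right) = 139139$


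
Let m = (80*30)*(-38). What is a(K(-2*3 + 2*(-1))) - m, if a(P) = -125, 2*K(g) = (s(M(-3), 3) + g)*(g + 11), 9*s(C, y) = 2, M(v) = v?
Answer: 91075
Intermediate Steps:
s(C, y) = 2/9 (s(C, y) = (1/9)*2 = 2/9)
K(g) = (11 + g)*(2/9 + g)/2 (K(g) = ((2/9 + g)*(g + 11))/2 = ((2/9 + g)*(11 + g))/2 = ((11 + g)*(2/9 + g))/2 = (11 + g)*(2/9 + g)/2)
m = -91200 (m = 2400*(-38) = -91200)
a(K(-2*3 + 2*(-1))) - m = -125 - 1*(-91200) = -125 + 91200 = 91075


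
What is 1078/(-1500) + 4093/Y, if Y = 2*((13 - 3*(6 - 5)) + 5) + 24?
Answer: 253387/3375 ≈ 75.078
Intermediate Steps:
Y = 54 (Y = 2*((13 - 3*1) + 5) + 24 = 2*((13 - 3) + 5) + 24 = 2*(10 + 5) + 24 = 2*15 + 24 = 30 + 24 = 54)
1078/(-1500) + 4093/Y = 1078/(-1500) + 4093/54 = 1078*(-1/1500) + 4093*(1/54) = -539/750 + 4093/54 = 253387/3375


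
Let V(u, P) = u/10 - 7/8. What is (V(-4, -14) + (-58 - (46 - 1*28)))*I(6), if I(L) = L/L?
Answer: -3091/40 ≈ -77.275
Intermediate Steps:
I(L) = 1
V(u, P) = -7/8 + u/10 (V(u, P) = u*(1/10) - 7*1/8 = u/10 - 7/8 = -7/8 + u/10)
(V(-4, -14) + (-58 - (46 - 1*28)))*I(6) = ((-7/8 + (1/10)*(-4)) + (-58 - (46 - 1*28)))*1 = ((-7/8 - 2/5) + (-58 - (46 - 28)))*1 = (-51/40 + (-58 - 1*18))*1 = (-51/40 + (-58 - 18))*1 = (-51/40 - 76)*1 = -3091/40*1 = -3091/40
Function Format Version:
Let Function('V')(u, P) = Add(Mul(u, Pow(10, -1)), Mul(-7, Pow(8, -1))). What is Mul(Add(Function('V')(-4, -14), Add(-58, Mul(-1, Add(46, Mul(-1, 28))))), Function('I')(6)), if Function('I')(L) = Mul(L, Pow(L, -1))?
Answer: Rational(-3091, 40) ≈ -77.275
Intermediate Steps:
Function('I')(L) = 1
Function('V')(u, P) = Add(Rational(-7, 8), Mul(Rational(1, 10), u)) (Function('V')(u, P) = Add(Mul(u, Rational(1, 10)), Mul(-7, Rational(1, 8))) = Add(Mul(Rational(1, 10), u), Rational(-7, 8)) = Add(Rational(-7, 8), Mul(Rational(1, 10), u)))
Mul(Add(Function('V')(-4, -14), Add(-58, Mul(-1, Add(46, Mul(-1, 28))))), Function('I')(6)) = Mul(Add(Add(Rational(-7, 8), Mul(Rational(1, 10), -4)), Add(-58, Mul(-1, Add(46, Mul(-1, 28))))), 1) = Mul(Add(Add(Rational(-7, 8), Rational(-2, 5)), Add(-58, Mul(-1, Add(46, -28)))), 1) = Mul(Add(Rational(-51, 40), Add(-58, Mul(-1, 18))), 1) = Mul(Add(Rational(-51, 40), Add(-58, -18)), 1) = Mul(Add(Rational(-51, 40), -76), 1) = Mul(Rational(-3091, 40), 1) = Rational(-3091, 40)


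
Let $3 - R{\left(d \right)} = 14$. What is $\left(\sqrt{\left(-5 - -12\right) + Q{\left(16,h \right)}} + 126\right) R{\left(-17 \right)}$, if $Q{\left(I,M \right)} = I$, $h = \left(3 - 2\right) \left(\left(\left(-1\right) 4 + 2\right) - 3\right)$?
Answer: $-1386 - 11 \sqrt{23} \approx -1438.8$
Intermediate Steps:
$R{\left(d \right)} = -11$ ($R{\left(d \right)} = 3 - 14 = -11$)
$h = -5$ ($h = 1 \left(\left(-4 + 2\right) - 3\right) = 1 \left(-2 - 3\right) = 1 \left(-5\right) = -5$)
$\left(\sqrt{\left(-5 - -12\right) + Q{\left(16,h \right)}} + 126\right) R{\left(-17 \right)} = \left(\sqrt{\left(-5 - -12\right) + 16} + 126\right) \left(-11\right) = \left(\sqrt{\left(-5 + 12\right) + 16} + 126\right) \left(-11\right) = \left(\sqrt{7 + 16} + 126\right) \left(-11\right) = \left(\sqrt{23} + 126\right) \left(-11\right) = \left(126 + \sqrt{23}\right) \left(-11\right) = -1386 - 11 \sqrt{23}$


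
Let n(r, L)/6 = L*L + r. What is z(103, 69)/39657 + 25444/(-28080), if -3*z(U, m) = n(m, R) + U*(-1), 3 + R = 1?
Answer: -84347359/92797380 ≈ -0.90894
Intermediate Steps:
R = -2 (R = -3 + 1 = -2)
n(r, L) = 6*r + 6*L² (n(r, L) = 6*(L*L + r) = 6*(L² + r) = 6*(r + L²) = 6*r + 6*L²)
z(U, m) = -8 - 2*m + U/3 (z(U, m) = -((6*m + 6*(-2)²) + U*(-1))/3 = -((6*m + 6*4) - U)/3 = -((6*m + 24) - U)/3 = -((24 + 6*m) - U)/3 = -(24 - U + 6*m)/3 = -8 - 2*m + U/3)
z(103, 69)/39657 + 25444/(-28080) = (-8 - 2*69 + (⅓)*103)/39657 + 25444/(-28080) = (-8 - 138 + 103/3)*(1/39657) + 25444*(-1/28080) = -335/3*1/39657 - 6361/7020 = -335/118971 - 6361/7020 = -84347359/92797380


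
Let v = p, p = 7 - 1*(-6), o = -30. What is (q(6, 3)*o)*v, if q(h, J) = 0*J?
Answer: 0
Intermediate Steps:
q(h, J) = 0
p = 13 (p = 7 + 6 = 13)
v = 13
(q(6, 3)*o)*v = (0*(-30))*13 = 0*13 = 0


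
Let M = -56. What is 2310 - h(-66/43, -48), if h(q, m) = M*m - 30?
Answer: -348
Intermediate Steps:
h(q, m) = -30 - 56*m (h(q, m) = -56*m - 30 = -30 - 56*m)
2310 - h(-66/43, -48) = 2310 - (-30 - 56*(-48)) = 2310 - (-30 + 2688) = 2310 - 1*2658 = 2310 - 2658 = -348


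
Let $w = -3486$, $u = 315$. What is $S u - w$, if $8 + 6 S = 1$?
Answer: $\frac{6237}{2} \approx 3118.5$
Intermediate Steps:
$S = - \frac{7}{6}$ ($S = - \frac{4}{3} + \frac{1}{6} \cdot 1 = - \frac{4}{3} + \frac{1}{6} = - \frac{7}{6} \approx -1.1667$)
$S u - w = \left(- \frac{7}{6}\right) 315 - -3486 = - \frac{735}{2} + 3486 = \frac{6237}{2}$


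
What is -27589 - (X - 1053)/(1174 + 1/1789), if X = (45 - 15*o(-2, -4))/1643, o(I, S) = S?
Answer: -95200241121163/3450771541 ≈ -27588.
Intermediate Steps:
X = 105/1643 (X = (45 - 15*(-4))/1643 = (45 + 60)*(1/1643) = 105*(1/1643) = 105/1643 ≈ 0.063908)
-27589 - (X - 1053)/(1174 + 1/1789) = -27589 - (105/1643 - 1053)/(1174 + 1/1789) = -27589 - (-1729974)/(1643*(1174 + 1/1789)) = -27589 - (-1729974)/(1643*2100287/1789) = -27589 - (-1729974)*1789/(1643*2100287) = -27589 - 1*(-3094923486/3450771541) = -27589 + 3094923486/3450771541 = -95200241121163/3450771541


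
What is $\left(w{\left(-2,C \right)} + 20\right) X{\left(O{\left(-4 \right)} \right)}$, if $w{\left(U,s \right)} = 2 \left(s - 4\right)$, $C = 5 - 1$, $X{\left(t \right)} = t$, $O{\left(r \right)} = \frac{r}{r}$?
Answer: $20$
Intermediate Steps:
$O{\left(r \right)} = 1$
$C = 4$ ($C = 5 - 1 = 4$)
$w{\left(U,s \right)} = -8 + 2 s$ ($w{\left(U,s \right)} = 2 \left(-4 + s\right) = -8 + 2 s$)
$\left(w{\left(-2,C \right)} + 20\right) X{\left(O{\left(-4 \right)} \right)} = \left(\left(-8 + 2 \cdot 4\right) + 20\right) 1 = \left(\left(-8 + 8\right) + 20\right) 1 = \left(0 + 20\right) 1 = 20 \cdot 1 = 20$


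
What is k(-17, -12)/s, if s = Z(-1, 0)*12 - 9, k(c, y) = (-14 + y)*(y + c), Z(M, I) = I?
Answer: -754/9 ≈ -83.778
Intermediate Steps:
k(c, y) = (-14 + y)*(c + y)
s = -9 (s = 0*12 - 9 = 0 - 9 = -9)
k(-17, -12)/s = ((-12)**2 - 14*(-17) - 14*(-12) - 17*(-12))/(-9) = (144 + 238 + 168 + 204)*(-1/9) = 754*(-1/9) = -754/9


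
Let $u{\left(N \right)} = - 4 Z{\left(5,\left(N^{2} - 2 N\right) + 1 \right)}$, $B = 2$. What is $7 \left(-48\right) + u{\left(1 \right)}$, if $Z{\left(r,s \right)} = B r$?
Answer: $-376$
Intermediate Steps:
$Z{\left(r,s \right)} = 2 r$
$u{\left(N \right)} = -40$ ($u{\left(N \right)} = - 4 \cdot 2 \cdot 5 = \left(-4\right) 10 = -40$)
$7 \left(-48\right) + u{\left(1 \right)} = 7 \left(-48\right) - 40 = -336 - 40 = -376$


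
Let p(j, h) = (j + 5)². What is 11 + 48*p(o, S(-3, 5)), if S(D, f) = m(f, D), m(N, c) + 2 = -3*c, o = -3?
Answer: 203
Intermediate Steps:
m(N, c) = -2 - 3*c
S(D, f) = -2 - 3*D
p(j, h) = (5 + j)²
11 + 48*p(o, S(-3, 5)) = 11 + 48*(5 - 3)² = 11 + 48*2² = 11 + 48*4 = 11 + 192 = 203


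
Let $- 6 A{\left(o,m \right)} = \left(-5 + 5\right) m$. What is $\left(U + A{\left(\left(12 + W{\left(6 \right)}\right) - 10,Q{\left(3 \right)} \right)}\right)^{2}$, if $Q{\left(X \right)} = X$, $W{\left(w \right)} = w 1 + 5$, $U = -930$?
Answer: $864900$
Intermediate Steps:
$W{\left(w \right)} = 5 + w$ ($W{\left(w \right)} = w + 5 = 5 + w$)
$A{\left(o,m \right)} = 0$ ($A{\left(o,m \right)} = - \frac{\left(-5 + 5\right) m}{6} = - \frac{0 m}{6} = \left(- \frac{1}{6}\right) 0 = 0$)
$\left(U + A{\left(\left(12 + W{\left(6 \right)}\right) - 10,Q{\left(3 \right)} \right)}\right)^{2} = \left(-930 + 0\right)^{2} = \left(-930\right)^{2} = 864900$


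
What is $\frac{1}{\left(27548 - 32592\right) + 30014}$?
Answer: $\frac{1}{24970} \approx 4.0048 \cdot 10^{-5}$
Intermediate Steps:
$\frac{1}{\left(27548 - 32592\right) + 30014} = \frac{1}{-5044 + 30014} = \frac{1}{24970}$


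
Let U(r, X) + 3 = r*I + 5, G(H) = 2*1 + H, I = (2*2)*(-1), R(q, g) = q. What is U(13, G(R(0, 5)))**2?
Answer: 2500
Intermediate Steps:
I = -4 (I = 4*(-1) = -4)
G(H) = 2 + H
U(r, X) = 2 - 4*r (U(r, X) = -3 + (r*(-4) + 5) = -3 + (-4*r + 5) = -3 + (5 - 4*r) = 2 - 4*r)
U(13, G(R(0, 5)))**2 = (2 - 4*13)**2 = (2 - 52)**2 = (-50)**2 = 2500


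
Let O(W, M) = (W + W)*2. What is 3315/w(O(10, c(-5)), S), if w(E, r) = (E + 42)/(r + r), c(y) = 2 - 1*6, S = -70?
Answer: -232050/41 ≈ -5659.8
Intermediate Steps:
c(y) = -4 (c(y) = 2 - 6 = -4)
O(W, M) = 4*W (O(W, M) = (2*W)*2 = 4*W)
w(E, r) = (42 + E)/(2*r) (w(E, r) = (42 + E)/((2*r)) = (42 + E)*(1/(2*r)) = (42 + E)/(2*r))
3315/w(O(10, c(-5)), S) = 3315/(((½)*(42 + 4*10)/(-70))) = 3315/(((½)*(-1/70)*(42 + 40))) = 3315/(((½)*(-1/70)*82)) = 3315/(-41/70) = 3315*(-70/41) = -232050/41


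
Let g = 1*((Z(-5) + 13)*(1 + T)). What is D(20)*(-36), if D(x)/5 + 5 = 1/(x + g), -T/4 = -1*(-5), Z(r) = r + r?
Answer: 33480/37 ≈ 904.87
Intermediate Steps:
Z(r) = 2*r
T = -20 (T = -(-4)*(-5) = -4*5 = -20)
g = -57 (g = 1*((2*(-5) + 13)*(1 - 20)) = 1*((-10 + 13)*(-19)) = 1*(3*(-19)) = 1*(-57) = -57)
D(x) = -25 + 5/(-57 + x) (D(x) = -25 + 5/(x - 57) = -25 + 5/(-57 + x))
D(20)*(-36) = (5*(286 - 5*20)/(-57 + 20))*(-36) = (5*(286 - 100)/(-37))*(-36) = (5*(-1/37)*186)*(-36) = -930/37*(-36) = 33480/37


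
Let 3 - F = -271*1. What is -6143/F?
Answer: -6143/274 ≈ -22.420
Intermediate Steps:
F = 274 (F = 3 - (-271) = 3 - 1*(-271) = 3 + 271 = 274)
-6143/F = -6143/274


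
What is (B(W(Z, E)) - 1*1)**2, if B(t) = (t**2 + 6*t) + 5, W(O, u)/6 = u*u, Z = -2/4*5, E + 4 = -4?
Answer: 22429255696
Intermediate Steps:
E = -8 (E = -4 - 4 = -8)
Z = -5/2 (Z = -2*1/4*5 = -1/2*5 = -5/2 ≈ -2.5000)
W(O, u) = 6*u**2 (W(O, u) = 6*(u*u) = 6*u**2)
B(t) = 5 + t**2 + 6*t
(B(W(Z, E)) - 1*1)**2 = ((5 + (6*(-8)**2)**2 + 6*(6*(-8)**2)) - 1*1)**2 = ((5 + (6*64)**2 + 6*(6*64)) - 1)**2 = ((5 + 384**2 + 6*384) - 1)**2 = ((5 + 147456 + 2304) - 1)**2 = (149765 - 1)**2 = 149764**2 = 22429255696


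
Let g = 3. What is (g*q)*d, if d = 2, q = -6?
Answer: -36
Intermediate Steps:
(g*q)*d = (3*(-6))*2 = -18*2 = -36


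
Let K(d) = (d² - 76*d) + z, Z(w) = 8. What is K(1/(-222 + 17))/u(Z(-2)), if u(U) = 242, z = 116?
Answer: 4890481/10170050 ≈ 0.48087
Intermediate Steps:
K(d) = 116 + d² - 76*d (K(d) = (d² - 76*d) + 116 = 116 + d² - 76*d)
K(1/(-222 + 17))/u(Z(-2)) = (116 + (1/(-222 + 17))² - 76/(-222 + 17))/242 = (116 + (1/(-205))² - 76/(-205))*(1/242) = (116 + (-1/205)² - 76*(-1/205))*(1/242) = (116 + 1/42025 + 76/205)*(1/242) = (4890481/42025)*(1/242) = 4890481/10170050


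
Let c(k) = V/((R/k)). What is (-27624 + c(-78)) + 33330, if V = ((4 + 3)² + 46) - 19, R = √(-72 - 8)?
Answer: 5706 + 1482*I*√5/5 ≈ 5706.0 + 662.77*I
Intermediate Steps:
R = 4*I*√5 (R = √(-80) = 4*I*√5 ≈ 8.9443*I)
V = 76 (V = (7² + 46) - 19 = (49 + 46) - 19 = 95 - 19 = 76)
c(k) = -19*I*k*√5/5 (c(k) = 76/(((4*I*√5)/k)) = 76/((4*I*√5/k)) = 76*(-I*k*√5/20) = -19*I*k*√5/5)
(-27624 + c(-78)) + 33330 = (-27624 - 19/5*I*(-78)*√5) + 33330 = (-27624 + 1482*I*√5/5) + 33330 = 5706 + 1482*I*√5/5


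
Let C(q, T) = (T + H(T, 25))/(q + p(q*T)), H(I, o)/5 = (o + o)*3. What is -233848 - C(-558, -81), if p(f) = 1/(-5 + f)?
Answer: -5897076838547/25217693 ≈ -2.3385e+5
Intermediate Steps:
H(I, o) = 30*o (H(I, o) = 5*((o + o)*3) = 5*((2*o)*3) = 5*(6*o) = 30*o)
C(q, T) = (750 + T)/(q + 1/(-5 + T*q)) (C(q, T) = (T + 30*25)/(q + 1/(-5 + q*T)) = (T + 750)/(q + 1/(-5 + T*q)) = (750 + T)/(q + 1/(-5 + T*q)))
-233848 - C(-558, -81) = -233848 - (-5 - 81*(-558))*(750 - 81)/(1 - 558*(-5 - 81*(-558))) = -233848 - (-5 + 45198)*669/(1 - 558*(-5 + 45198)) = -233848 - 45193*669/(1 - 558*45193) = -233848 - 45193*669/(1 - 25217694) = -233848 - 45193*669/(-25217693) = -233848 - (-1)*45193*669/25217693 = -233848 - 1*(-30234117/25217693) = -233848 + 30234117/25217693 = -5897076838547/25217693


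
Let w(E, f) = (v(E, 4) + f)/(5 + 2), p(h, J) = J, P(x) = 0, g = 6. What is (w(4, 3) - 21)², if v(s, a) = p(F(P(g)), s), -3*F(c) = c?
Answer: 400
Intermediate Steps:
F(c) = -c/3
v(s, a) = s
w(E, f) = E/7 + f/7 (w(E, f) = (E + f)/(5 + 2) = (E + f)/7 = (E + f)*(⅐) = E/7 + f/7)
(w(4, 3) - 21)² = (((⅐)*4 + (⅐)*3) - 21)² = ((4/7 + 3/7) - 21)² = (1 - 21)² = (-20)² = 400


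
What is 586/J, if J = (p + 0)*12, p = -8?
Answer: -293/48 ≈ -6.1042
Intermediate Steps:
J = -96 (J = (-8 + 0)*12 = -8*12 = -96)
586/J = 586/(-96) = 586*(-1/96) = -293/48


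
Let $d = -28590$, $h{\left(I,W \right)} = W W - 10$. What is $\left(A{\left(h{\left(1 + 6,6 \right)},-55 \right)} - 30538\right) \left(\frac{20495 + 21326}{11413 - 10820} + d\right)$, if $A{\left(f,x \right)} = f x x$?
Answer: $- \frac{813672501488}{593} \approx -1.3721 \cdot 10^{9}$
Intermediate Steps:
$h{\left(I,W \right)} = -10 + W^{2}$ ($h{\left(I,W \right)} = W^{2} - 10 = -10 + W^{2}$)
$A{\left(f,x \right)} = f x^{2}$
$\left(A{\left(h{\left(1 + 6,6 \right)},-55 \right)} - 30538\right) \left(\frac{20495 + 21326}{11413 - 10820} + d\right) = \left(\left(-10 + 6^{2}\right) \left(-55\right)^{2} - 30538\right) \left(\frac{20495 + 21326}{11413 - 10820} - 28590\right) = \left(\left(-10 + 36\right) 3025 - 30538\right) \left(\frac{41821}{593} - 28590\right) = \left(26 \cdot 3025 - 30538\right) \left(41821 \cdot \frac{1}{593} - 28590\right) = \left(78650 - 30538\right) \left(\frac{41821}{593} - 28590\right) = 48112 \left(- \frac{16912049}{593}\right) = - \frac{813672501488}{593}$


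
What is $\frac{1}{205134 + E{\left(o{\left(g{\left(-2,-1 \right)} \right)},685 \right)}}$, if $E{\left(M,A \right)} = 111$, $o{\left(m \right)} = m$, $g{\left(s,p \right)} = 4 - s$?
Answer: $\frac{1}{205245} \approx 4.8722 \cdot 10^{-6}$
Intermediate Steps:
$\frac{1}{205134 + E{\left(o{\left(g{\left(-2,-1 \right)} \right)},685 \right)}} = \frac{1}{205134 + 111} = \frac{1}{205245}$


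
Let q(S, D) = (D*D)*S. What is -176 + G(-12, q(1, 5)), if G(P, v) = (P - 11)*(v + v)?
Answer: -1326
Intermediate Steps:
q(S, D) = S*D² (q(S, D) = D²*S = S*D²)
G(P, v) = 2*v*(-11 + P) (G(P, v) = (-11 + P)*(2*v) = 2*v*(-11 + P))
-176 + G(-12, q(1, 5)) = -176 + 2*(1*5²)*(-11 - 12) = -176 + 2*(1*25)*(-23) = -176 + 2*25*(-23) = -176 - 1150 = -1326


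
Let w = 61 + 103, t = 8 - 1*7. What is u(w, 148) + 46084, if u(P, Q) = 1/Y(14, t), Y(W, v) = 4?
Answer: 184337/4 ≈ 46084.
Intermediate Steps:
t = 1 (t = 8 - 7 = 1)
w = 164
u(P, Q) = ¼ (u(P, Q) = 1/4 = ¼)
u(w, 148) + 46084 = ¼ + 46084 = 184337/4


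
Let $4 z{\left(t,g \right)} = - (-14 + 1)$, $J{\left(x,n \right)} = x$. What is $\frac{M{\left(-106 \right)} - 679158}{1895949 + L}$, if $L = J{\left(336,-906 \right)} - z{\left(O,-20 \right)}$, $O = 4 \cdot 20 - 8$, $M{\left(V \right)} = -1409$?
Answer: $- \frac{2722268}{7585127} \approx -0.3589$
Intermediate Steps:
$O = 72$ ($O = 80 - 8 = 72$)
$z{\left(t,g \right)} = \frac{13}{4}$ ($z{\left(t,g \right)} = \frac{\left(-1\right) \left(-14 + 1\right)}{4} = \frac{\left(-1\right) \left(-13\right)}{4} = \frac{1}{4} \cdot 13 = \frac{13}{4}$)
$L = \frac{1331}{4}$ ($L = 336 - \frac{13}{4} = \frac{1331}{4} \approx 332.75$)
$\frac{M{\left(-106 \right)} - 679158}{1895949 + L} = \frac{-1409 - 679158}{1895949 + \frac{1331}{4}} = - \frac{680567}{\frac{7585127}{4}} = \left(-680567\right) \frac{4}{7585127} = - \frac{2722268}{7585127}$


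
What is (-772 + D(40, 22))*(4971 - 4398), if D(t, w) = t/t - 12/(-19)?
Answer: -8387001/19 ≈ -4.4142e+5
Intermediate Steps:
D(t, w) = 31/19 (D(t, w) = 1 - 12*(-1/19) = 1 + 12/19 = 31/19)
(-772 + D(40, 22))*(4971 - 4398) = (-772 + 31/19)*(4971 - 4398) = -14637/19*573 = -8387001/19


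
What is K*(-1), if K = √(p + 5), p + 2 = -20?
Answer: -I*√17 ≈ -4.1231*I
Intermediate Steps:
p = -22 (p = -2 - 20 = -22)
K = I*√17 (K = √(-22 + 5) = √(-17) = I*√17 ≈ 4.1231*I)
K*(-1) = (I*√17)*(-1) = -I*√17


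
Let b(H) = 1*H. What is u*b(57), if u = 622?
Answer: 35454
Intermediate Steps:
b(H) = H
u*b(57) = 622*57 = 35454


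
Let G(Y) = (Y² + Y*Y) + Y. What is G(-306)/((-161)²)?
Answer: 186966/25921 ≈ 7.2129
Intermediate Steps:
G(Y) = Y + 2*Y² (G(Y) = (Y² + Y²) + Y = 2*Y² + Y = Y + 2*Y²)
G(-306)/((-161)²) = (-306*(1 + 2*(-306)))/((-161)²) = -306*(1 - 612)/25921 = -306*(-611)*(1/25921) = 186966*(1/25921) = 186966/25921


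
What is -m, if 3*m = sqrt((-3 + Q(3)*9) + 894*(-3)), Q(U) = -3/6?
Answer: -I*sqrt(10758)/6 ≈ -17.287*I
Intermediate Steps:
Q(U) = -1/2 (Q(U) = -3*1/6 = -1/2)
m = I*sqrt(10758)/6 (m = sqrt((-3 - 1/2*9) + 894*(-3))/3 = sqrt((-3 - 9/2) - 2682)/3 = sqrt(-15/2 - 2682)/3 = sqrt(-5379/2)/3 = (I*sqrt(10758)/2)/3 = I*sqrt(10758)/6 ≈ 17.287*I)
-m = -I*sqrt(10758)/6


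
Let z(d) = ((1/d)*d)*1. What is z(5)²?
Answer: 1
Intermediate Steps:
z(d) = 1 (z(d) = (d/d)*1 = 1*1 = 1)
z(5)² = 1² = 1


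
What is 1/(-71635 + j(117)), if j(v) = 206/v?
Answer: -117/8381089 ≈ -1.3960e-5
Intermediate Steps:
1/(-71635 + j(117)) = 1/(-71635 + 206/117) = 1/(-8381089/117) = -117/8381089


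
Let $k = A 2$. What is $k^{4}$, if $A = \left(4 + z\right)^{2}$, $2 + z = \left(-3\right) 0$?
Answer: $4096$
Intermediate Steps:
$z = -2$ ($z = -2 - 0 = -2 + 0 = -2$)
$A = 4$ ($A = \left(4 - 2\right)^{2} = 2^{2} = 4$)
$k = 8$ ($k = 4 \cdot 2 = 8$)
$k^{4} = 8^{4} = 4096$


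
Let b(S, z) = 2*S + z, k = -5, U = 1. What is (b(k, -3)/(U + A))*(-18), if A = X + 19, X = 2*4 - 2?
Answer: 9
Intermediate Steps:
X = 6 (X = 8 - 2 = 6)
A = 25 (A = 6 + 19 = 25)
b(S, z) = z + 2*S
(b(k, -3)/(U + A))*(-18) = ((-3 + 2*(-5))/(1 + 25))*(-18) = ((-3 - 10)/26)*(-18) = ((1/26)*(-13))*(-18) = -½*(-18) = 9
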